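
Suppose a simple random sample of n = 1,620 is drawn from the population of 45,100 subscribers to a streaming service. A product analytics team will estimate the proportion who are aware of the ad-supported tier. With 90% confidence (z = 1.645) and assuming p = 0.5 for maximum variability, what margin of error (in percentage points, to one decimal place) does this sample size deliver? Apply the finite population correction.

Finite-population factor: (N−n)/(N−1) = (45100−1620)/(45100−1) = 0.9641.
SE(p̂) = √[p(1−p)/n · (N−n)/(N−1)] = √[0.2500/1620 × 0.9641] = 0.01220.
E = z × SE = 1.645 × 0.01220 = 0.02007 ≈ 2.0 percentage points.

2.0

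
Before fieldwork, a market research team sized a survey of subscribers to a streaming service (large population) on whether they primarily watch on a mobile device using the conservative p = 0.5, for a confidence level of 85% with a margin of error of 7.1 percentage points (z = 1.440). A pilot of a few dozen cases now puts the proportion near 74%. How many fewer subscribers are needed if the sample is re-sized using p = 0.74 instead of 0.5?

23

Conservative (p = 0.5): n = 1.440² × 0.25 / 0.071² ≈ 102.84 → 103.
Using p = 0.74: p(1−p) = 0.1924, so n = 1.440² × 0.1924 / 0.071² ≈ 79.14 → 80.
Reduction: 103 − 80 = 23.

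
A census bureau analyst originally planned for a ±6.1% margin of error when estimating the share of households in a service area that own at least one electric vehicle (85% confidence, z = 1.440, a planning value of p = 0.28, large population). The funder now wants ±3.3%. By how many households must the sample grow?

At ±6.1%: n = 1.440² × 0.2016 / 0.061² ≈ 112.35 → 113.
At ±3.3%: n = 1.440² × 0.2016 / 0.033² ≈ 383.87 → 384.
Additional respondents: 384 − 113 = 271.

271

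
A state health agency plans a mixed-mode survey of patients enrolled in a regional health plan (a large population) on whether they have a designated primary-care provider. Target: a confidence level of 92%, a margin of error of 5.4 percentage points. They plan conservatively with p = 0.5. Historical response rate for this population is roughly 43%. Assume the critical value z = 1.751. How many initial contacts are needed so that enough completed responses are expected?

612

Completed interviews needed: n₀ = 1.751² × 0.2500 / 0.054² ≈ 262.86 → 263.
At a 43% response rate, contacts needed = 263 / 0.43 ≈ 611.63 → 612.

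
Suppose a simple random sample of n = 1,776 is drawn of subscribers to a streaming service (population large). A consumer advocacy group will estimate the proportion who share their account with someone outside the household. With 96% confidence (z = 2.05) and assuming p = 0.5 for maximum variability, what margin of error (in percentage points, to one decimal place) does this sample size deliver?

2.4

SE(p̂) = √[p(1−p)/n] = √[0.2500/1776] = 0.01186.
E = z × SE = 2.05 × 0.01186 = 0.02432, or 2.4 percentage points.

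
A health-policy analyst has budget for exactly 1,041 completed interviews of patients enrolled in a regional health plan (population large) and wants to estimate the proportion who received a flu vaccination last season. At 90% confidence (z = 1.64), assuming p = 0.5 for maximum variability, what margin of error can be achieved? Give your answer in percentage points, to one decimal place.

2.5

SE(p̂) = √[p(1−p)/n] = √[0.2500/1041] = 0.01550.
E = z × SE = 1.64 × 0.01550 = 0.02541, or 2.5 percentage points.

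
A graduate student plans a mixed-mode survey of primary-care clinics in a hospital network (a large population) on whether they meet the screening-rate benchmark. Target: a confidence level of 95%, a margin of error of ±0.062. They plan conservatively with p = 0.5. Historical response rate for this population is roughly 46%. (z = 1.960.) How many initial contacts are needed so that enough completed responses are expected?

Completed interviews needed: n₀ = 1.960² × 0.2500 / 0.062² ≈ 249.84 → 250.
At a 46% response rate, contacts needed = 250 / 0.46 ≈ 543.48 → 544.

544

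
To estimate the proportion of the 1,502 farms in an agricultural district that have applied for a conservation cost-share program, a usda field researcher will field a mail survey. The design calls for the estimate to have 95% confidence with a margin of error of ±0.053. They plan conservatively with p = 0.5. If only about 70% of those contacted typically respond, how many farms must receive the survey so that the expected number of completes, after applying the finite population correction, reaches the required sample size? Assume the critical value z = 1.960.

Completed interviews needed (unadjusted): n₀ = 1.960² × 0.2500 / 0.053² ≈ 341.90 → 342.
FPC for N = 1,502: n = 342 / (1 + 341/1502) = 342 / 1.2270 ≈ 278.72 → 279.
At a 70% response rate, contacts needed = 279 / 0.70 ≈ 398.57 → 399.

399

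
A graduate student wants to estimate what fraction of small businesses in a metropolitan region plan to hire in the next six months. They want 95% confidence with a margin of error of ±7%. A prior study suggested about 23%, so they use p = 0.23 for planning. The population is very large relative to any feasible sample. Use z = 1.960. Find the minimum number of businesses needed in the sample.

139

With p = 0.23, p(1−p) = 0.1771.
n = z²·p(1−p)/E² = 1.960² × 0.1771 / 0.070² = 3.8416 × 0.1771 / 0.004900 ≈ 138.85.
Rounding up gives n = 139.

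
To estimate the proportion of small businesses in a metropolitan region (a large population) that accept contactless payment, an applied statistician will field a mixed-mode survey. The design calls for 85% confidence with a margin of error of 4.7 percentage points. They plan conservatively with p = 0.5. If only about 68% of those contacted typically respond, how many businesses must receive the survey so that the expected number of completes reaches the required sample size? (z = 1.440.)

346

Completed interviews needed: n₀ = 1.440² × 0.2500 / 0.047² ≈ 234.68 → 235.
At a 68% response rate, contacts needed = 235 / 0.68 ≈ 345.59 → 346.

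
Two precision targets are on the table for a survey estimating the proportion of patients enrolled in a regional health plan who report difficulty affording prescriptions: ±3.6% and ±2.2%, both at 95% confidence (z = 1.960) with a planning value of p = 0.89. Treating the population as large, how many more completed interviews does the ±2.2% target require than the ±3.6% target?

At ±3.6%: n = 1.960² × 0.0979 / 0.036² ≈ 290.19 → 291.
At ±2.2%: n = 1.960² × 0.0979 / 0.022² ≈ 777.05 → 778.
Additional respondents: 778 − 291 = 487.

487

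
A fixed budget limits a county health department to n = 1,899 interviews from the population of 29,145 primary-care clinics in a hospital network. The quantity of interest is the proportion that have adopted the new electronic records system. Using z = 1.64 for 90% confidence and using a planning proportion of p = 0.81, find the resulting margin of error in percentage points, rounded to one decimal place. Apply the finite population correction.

1.4

Finite-population factor: (N−n)/(N−1) = (29145−1899)/(29145−1) = 0.9349.
SE(p̂) = √[p(1−p)/n · (N−n)/(N−1)] = √[0.1539/1899 × 0.9349] = 0.00870.
E = z × SE = 1.64 × 0.00870 = 0.01428 ≈ 1.4 percentage points.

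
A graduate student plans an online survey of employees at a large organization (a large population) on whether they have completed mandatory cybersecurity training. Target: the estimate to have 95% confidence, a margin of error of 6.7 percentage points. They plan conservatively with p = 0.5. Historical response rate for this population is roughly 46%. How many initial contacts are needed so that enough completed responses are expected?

For 95% confidence, z = 1.960.
Completed interviews needed: n₀ = 1.960² × 0.2500 / 0.067² ≈ 213.95 → 214.
At a 46% response rate, contacts needed = 214 / 0.46 ≈ 465.22 → 466.

466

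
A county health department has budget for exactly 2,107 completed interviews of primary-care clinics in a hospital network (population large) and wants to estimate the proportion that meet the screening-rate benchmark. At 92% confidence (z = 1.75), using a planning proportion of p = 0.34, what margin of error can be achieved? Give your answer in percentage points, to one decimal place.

SE(p̂) = √[p(1−p)/n] = √[0.2244/2107] = 0.01032.
E = z × SE = 1.75 × 0.01032 = 0.01806, or 1.8 percentage points.

1.8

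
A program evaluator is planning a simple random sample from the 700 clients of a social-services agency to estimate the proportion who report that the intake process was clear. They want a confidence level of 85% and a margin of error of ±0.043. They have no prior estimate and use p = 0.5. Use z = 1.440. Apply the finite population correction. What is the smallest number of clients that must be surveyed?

Unadjusted: n₀ = 1.440² × 0.50 × 0.50 / 0.043² ≈ 280.37, so n₀ = 281.
Finite population correction with N = 700: n = n₀ / (1 + (n₀−1)/N) = 281 / (1 + 280/700) = 281 / 1.4000 ≈ 200.71.
Rounding up, n = 201.

201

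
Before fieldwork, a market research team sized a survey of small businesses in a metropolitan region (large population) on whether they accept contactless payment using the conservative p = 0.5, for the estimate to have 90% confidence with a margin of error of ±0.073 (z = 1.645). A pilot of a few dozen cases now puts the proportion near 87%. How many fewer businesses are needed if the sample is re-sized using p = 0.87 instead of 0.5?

Conservative (p = 0.5): n = 1.645² × 0.25 / 0.073² ≈ 126.95 → 127.
Using p = 0.87: p(1−p) = 0.1131, so n = 1.645² × 0.1131 / 0.073² ≈ 57.43 → 58.
Reduction: 127 − 58 = 69.

69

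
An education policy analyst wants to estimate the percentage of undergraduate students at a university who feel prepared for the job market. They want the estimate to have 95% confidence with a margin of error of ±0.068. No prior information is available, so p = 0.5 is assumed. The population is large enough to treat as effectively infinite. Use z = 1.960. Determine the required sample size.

208

With p = 0.5, p(1−p) = 0.25.
n = z²·p(1−p)/E² = 1.960² × 0.2500 / 0.068² = 3.8416 × 0.2500 / 0.004624 ≈ 207.70.
Rounding up gives n = 208.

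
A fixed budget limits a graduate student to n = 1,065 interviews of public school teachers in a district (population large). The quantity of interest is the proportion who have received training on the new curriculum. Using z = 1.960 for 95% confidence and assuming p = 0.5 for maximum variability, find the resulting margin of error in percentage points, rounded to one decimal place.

3.0

SE(p̂) = √[p(1−p)/n] = √[0.2500/1065] = 0.01532.
E = z × SE = 1.960 × 0.01532 = 0.03003, or 3.0 percentage points.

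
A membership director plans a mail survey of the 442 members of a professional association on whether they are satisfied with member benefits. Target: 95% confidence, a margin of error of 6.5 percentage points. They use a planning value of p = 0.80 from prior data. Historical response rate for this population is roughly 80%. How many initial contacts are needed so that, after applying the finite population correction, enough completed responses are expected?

138

For 95% confidence, z = 1.960.
Completed interviews needed (unadjusted): n₀ = 1.960² × 0.1600 / 0.065² ≈ 145.48 → 146.
FPC for N = 442: n = 146 / (1 + 145/442) = 146 / 1.3281 ≈ 109.94 → 110.
At an 80% response rate, contacts needed = 110 / 0.80 ≈ 137.50 → 138.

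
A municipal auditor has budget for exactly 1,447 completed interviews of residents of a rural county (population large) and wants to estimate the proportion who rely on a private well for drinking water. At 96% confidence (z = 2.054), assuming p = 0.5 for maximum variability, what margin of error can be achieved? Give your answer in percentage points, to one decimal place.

2.7

SE(p̂) = √[p(1−p)/n] = √[0.2500/1447] = 0.01314.
E = z × SE = 2.054 × 0.01314 = 0.02700, or 2.7 percentage points.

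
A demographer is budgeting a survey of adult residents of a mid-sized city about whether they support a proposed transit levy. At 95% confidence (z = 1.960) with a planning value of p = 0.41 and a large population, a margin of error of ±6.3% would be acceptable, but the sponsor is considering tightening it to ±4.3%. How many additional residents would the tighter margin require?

268

At ±6.3%: n = 1.960² × 0.2419 / 0.063² ≈ 234.14 → 235.
At ±4.3%: n = 1.960² × 0.2419 / 0.043² ≈ 502.59 → 503.
Additional respondents: 503 − 235 = 268.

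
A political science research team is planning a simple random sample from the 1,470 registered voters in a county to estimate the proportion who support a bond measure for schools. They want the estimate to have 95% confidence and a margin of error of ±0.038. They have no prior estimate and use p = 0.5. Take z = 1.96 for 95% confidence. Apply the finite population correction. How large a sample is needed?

459

Unadjusted: n₀ = 1.96² × 0.50 × 0.50 / 0.038² ≈ 665.10, so n₀ = 666.
Finite population correction with N = 1,470: n = n₀ / (1 + (n₀−1)/N) = 666 / (1 + 665/1470) = 666 / 1.4524 ≈ 458.56.
Rounding up, n = 459.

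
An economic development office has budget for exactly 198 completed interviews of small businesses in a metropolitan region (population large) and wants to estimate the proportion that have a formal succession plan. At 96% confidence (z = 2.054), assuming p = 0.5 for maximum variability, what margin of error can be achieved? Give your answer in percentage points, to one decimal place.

SE(p̂) = √[p(1−p)/n] = √[0.2500/198] = 0.03553.
E = z × SE = 2.054 × 0.03553 = 0.07299, or 7.3 percentage points.

7.3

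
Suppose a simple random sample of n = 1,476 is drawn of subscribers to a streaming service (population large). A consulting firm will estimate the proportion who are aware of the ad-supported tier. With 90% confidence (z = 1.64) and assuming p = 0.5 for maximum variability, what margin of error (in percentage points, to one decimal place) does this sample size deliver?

SE(p̂) = √[p(1−p)/n] = √[0.2500/1476] = 0.01301.
E = z × SE = 1.64 × 0.01301 = 0.02134, or 2.1 percentage points.

2.1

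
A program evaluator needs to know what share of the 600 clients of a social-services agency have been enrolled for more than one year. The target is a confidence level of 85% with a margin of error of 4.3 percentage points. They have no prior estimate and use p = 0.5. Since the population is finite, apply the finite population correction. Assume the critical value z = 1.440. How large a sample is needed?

192

Unadjusted: n₀ = 1.440² × 0.50 × 0.50 / 0.043² ≈ 280.37, so n₀ = 281.
Finite population correction with N = 600: n = n₀ / (1 + (n₀−1)/N) = 281 / (1 + 280/600) = 281 / 1.4667 ≈ 191.59.
Rounding up, n = 192.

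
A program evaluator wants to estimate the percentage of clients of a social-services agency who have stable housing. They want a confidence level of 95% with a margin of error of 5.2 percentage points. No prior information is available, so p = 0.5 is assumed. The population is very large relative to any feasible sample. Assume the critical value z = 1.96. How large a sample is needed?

356

With p = 0.5, p(1−p) = 0.25.
n = z²·p(1−p)/E² = 1.96² × 0.2500 / 0.052² = 3.8416 × 0.2500 / 0.002704 ≈ 355.18.
Rounding up gives n = 356.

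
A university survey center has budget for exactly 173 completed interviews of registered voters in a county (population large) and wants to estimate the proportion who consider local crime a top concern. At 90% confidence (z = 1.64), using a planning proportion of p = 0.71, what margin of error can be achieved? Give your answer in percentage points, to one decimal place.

5.7

SE(p̂) = √[p(1−p)/n] = √[0.2059/173] = 0.03450.
E = z × SE = 1.64 × 0.03450 = 0.05658, or 5.7 percentage points.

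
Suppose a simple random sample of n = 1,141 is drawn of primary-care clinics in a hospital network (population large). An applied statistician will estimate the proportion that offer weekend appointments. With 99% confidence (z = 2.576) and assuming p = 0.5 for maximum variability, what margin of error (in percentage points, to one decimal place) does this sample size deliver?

SE(p̂) = √[p(1−p)/n] = √[0.2500/1141] = 0.01480.
E = z × SE = 2.576 × 0.01480 = 0.03813, or 3.8 percentage points.

3.8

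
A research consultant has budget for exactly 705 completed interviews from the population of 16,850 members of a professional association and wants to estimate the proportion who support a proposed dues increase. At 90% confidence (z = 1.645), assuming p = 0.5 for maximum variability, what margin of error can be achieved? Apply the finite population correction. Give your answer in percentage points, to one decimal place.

Finite-population factor: (N−n)/(N−1) = (16850−705)/(16850−1) = 0.9582.
SE(p̂) = √[p(1−p)/n · (N−n)/(N−1)] = √[0.2500/705 × 0.9582] = 0.01843.
E = z × SE = 1.645 × 0.01843 = 0.03032 ≈ 3.0 percentage points.

3.0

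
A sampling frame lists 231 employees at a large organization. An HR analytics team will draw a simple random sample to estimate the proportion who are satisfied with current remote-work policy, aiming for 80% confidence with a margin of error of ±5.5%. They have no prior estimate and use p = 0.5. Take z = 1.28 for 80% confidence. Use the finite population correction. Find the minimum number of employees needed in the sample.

Unadjusted: n₀ = 1.28² × 0.50 × 0.50 / 0.055² ≈ 135.40, so n₀ = 136.
Finite population correction with N = 231: n = n₀ / (1 + (n₀−1)/N) = 136 / (1 + 135/231) = 136 / 1.5844 ≈ 85.84.
Rounding up, n = 86.

86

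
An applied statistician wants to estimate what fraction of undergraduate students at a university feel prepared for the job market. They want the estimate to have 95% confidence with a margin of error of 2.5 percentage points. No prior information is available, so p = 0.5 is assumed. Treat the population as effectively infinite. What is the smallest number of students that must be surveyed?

1537

For 95% confidence, z = 1.960.
With p = 0.5, p(1−p) = 0.25.
n = z²·p(1−p)/E² = 1.960² × 0.2500 / 0.025² = 3.8416 × 0.2500 / 0.000625 ≈ 1536.64.
Rounding up gives n = 1537.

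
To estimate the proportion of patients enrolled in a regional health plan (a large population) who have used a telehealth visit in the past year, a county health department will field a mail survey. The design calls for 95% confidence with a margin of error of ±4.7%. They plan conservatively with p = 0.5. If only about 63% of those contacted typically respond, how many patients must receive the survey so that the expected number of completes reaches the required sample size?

For 95% confidence, z = 1.960.
Completed interviews needed: n₀ = 1.960² × 0.2500 / 0.047² ≈ 434.77 → 435.
At a 63% response rate, contacts needed = 435 / 0.63 ≈ 690.48 → 691.

691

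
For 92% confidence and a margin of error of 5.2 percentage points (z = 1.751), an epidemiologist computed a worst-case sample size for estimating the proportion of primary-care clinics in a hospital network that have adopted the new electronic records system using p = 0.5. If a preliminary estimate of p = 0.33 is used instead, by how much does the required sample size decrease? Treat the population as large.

33

Conservative (p = 0.5): n = 1.751² × 0.25 / 0.052² ≈ 283.47 → 284.
Using p = 0.33: p(1−p) = 0.2211, so n = 1.751² × 0.2211 / 0.052² ≈ 250.70 → 251.
Reduction: 284 − 251 = 33.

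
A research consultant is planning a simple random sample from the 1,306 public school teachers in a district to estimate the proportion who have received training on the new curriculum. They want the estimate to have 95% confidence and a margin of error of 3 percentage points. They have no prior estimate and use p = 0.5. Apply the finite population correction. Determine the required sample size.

588

For 95% confidence, z = 1.960.
Unadjusted: n₀ = 1.960² × 0.50 × 0.50 / 0.030² ≈ 1067.11, so n₀ = 1068.
Finite population correction with N = 1,306: n = n₀ / (1 + (n₀−1)/N) = 1068 / (1 + 1067/1306) = 1068 / 1.8170 ≈ 587.78.
Rounding up, n = 588.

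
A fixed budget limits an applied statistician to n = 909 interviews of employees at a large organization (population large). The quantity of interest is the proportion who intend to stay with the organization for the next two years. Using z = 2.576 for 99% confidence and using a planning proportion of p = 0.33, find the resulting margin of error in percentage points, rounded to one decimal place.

SE(p̂) = √[p(1−p)/n] = √[0.2211/909] = 0.01560.
E = z × SE = 2.576 × 0.01560 = 0.04018, or 4.0 percentage points.

4.0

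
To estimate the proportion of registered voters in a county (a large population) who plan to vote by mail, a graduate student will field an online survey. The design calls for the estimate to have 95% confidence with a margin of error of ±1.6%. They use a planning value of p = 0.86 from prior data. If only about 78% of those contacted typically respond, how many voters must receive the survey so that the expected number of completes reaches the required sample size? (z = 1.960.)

Completed interviews needed: n₀ = 1.960² × 0.1204 / 0.016² ≈ 1806.75 → 1807.
At a 78% response rate, contacts needed = 1807 / 0.78 ≈ 2316.67 → 2317.

2317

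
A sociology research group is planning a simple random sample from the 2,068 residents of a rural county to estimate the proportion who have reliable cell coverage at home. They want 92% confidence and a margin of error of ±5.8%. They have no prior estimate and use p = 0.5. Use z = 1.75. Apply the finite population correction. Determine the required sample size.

206

Unadjusted: n₀ = 1.75² × 0.50 × 0.50 / 0.058² ≈ 227.59, so n₀ = 228.
Finite population correction with N = 2,068: n = n₀ / (1 + (n₀−1)/N) = 228 / (1 + 227/2068) = 228 / 1.1098 ≈ 205.45.
Rounding up, n = 206.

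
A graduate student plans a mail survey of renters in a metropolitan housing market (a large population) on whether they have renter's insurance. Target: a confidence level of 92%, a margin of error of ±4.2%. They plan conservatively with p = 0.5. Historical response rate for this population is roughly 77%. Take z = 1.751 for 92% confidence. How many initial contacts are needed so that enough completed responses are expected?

Completed interviews needed: n₀ = 1.751² × 0.2500 / 0.042² ≈ 434.52 → 435.
At a 77% response rate, contacts needed = 435 / 0.77 ≈ 564.94 → 565.

565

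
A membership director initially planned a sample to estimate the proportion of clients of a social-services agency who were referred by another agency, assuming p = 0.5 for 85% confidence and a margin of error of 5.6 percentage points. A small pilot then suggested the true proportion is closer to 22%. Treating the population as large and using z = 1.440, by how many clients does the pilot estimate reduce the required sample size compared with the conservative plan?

Conservative (p = 0.5): n = 1.440² × 0.25 / 0.056² ≈ 165.31 → 166.
Using p = 0.22: p(1−p) = 0.1716, so n = 1.440² × 0.1716 / 0.056² ≈ 113.47 → 114.
Reduction: 166 − 114 = 52.

52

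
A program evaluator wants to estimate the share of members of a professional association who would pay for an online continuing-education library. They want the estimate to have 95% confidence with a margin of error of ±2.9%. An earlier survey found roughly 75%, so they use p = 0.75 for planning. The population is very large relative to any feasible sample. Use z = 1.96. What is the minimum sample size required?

With p = 0.75, p(1−p) = 0.1875.
n = z²·p(1−p)/E² = 1.96² × 0.1875 / 0.029² = 3.8416 × 0.1875 / 0.000841 ≈ 856.48.
Rounding up gives n = 857.

857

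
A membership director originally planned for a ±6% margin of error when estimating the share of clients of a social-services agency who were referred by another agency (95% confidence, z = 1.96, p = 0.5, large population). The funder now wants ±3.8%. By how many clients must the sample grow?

At ±6%: n = 1.96² × 0.2500 / 0.060² ≈ 266.78 → 267.
At ±3.8%: n = 1.96² × 0.2500 / 0.038² ≈ 665.10 → 666.
Additional respondents: 666 − 267 = 399.

399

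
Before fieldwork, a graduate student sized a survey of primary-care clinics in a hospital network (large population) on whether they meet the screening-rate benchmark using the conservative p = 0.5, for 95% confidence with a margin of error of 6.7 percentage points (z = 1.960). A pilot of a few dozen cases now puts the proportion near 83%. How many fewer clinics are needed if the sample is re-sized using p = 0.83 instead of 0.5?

93

Conservative (p = 0.5): n = 1.960² × 0.25 / 0.067² ≈ 213.95 → 214.
Using p = 0.83: p(1−p) = 0.1411, so n = 1.960² × 0.1411 / 0.067² ≈ 120.75 → 121.
Reduction: 214 − 121 = 93.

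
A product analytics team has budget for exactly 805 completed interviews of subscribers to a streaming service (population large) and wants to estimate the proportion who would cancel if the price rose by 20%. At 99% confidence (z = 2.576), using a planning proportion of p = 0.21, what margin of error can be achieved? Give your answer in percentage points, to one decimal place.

SE(p̂) = √[p(1−p)/n] = √[0.1659/805] = 0.01436.
E = z × SE = 2.576 × 0.01436 = 0.03698, or 3.7 percentage points.

3.7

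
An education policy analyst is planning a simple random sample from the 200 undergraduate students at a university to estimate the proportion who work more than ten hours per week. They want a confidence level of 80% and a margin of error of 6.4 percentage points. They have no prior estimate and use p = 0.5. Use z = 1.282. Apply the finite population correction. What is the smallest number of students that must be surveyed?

68

Unadjusted: n₀ = 1.282² × 0.50 × 0.50 / 0.064² ≈ 100.31, so n₀ = 101.
Finite population correction with N = 200: n = n₀ / (1 + (n₀−1)/N) = 101 / (1 + 100/200) = 101 / 1.5000 ≈ 67.33.
Rounding up, n = 68.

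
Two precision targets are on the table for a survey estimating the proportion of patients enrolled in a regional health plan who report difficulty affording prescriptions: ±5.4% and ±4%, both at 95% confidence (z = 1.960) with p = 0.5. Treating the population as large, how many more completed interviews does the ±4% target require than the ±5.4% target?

At ±5.4%: n = 1.960² × 0.2500 / 0.054² ≈ 329.36 → 330.
At ±4%: n = 1.960² × 0.2500 / 0.040² ≈ 600.25 → 601.
Additional respondents: 601 − 330 = 271.

271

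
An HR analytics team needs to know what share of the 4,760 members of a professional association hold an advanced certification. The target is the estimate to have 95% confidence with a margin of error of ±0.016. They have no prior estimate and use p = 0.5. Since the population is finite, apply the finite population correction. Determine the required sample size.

For 95% confidence, z = 1.960.
Unadjusted: n₀ = 1.960² × 0.50 × 0.50 / 0.016² ≈ 3751.56, so n₀ = 3752.
Finite population correction with N = 4,760: n = n₀ / (1 + (n₀−1)/N) = 3752 / (1 + 3751/4760) = 3752 / 1.7880 ≈ 2098.40.
Rounding up, n = 2099.

2099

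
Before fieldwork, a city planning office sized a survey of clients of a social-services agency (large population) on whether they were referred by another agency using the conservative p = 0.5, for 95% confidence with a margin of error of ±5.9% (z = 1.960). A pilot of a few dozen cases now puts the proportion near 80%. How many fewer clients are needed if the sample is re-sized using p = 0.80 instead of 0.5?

Conservative (p = 0.5): n = 1.960² × 0.25 / 0.059² ≈ 275.90 → 276.
Using p = 0.80: p(1−p) = 0.1600, so n = 1.960² × 0.1600 / 0.059² ≈ 176.57 → 177.
Reduction: 276 − 177 = 99.

99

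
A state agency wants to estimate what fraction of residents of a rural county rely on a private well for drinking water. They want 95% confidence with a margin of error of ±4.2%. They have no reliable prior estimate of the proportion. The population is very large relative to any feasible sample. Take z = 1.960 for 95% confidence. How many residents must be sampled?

With no prior estimate, use p = 0.5, giving p(1−p) = 0.25.
n = z²·p(1−p)/E² = 1.960² × 0.2500 / 0.042² = 3.8416 × 0.2500 / 0.001764 ≈ 544.44.
Rounding up gives n = 545.

545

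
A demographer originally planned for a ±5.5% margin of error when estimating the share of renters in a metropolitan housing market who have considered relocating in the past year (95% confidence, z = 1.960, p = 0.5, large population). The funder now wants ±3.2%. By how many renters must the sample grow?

At ±5.5%: n = 1.960² × 0.2500 / 0.055² ≈ 317.49 → 318.
At ±3.2%: n = 1.960² × 0.2500 / 0.032² ≈ 937.89 → 938.
Additional respondents: 938 − 318 = 620.

620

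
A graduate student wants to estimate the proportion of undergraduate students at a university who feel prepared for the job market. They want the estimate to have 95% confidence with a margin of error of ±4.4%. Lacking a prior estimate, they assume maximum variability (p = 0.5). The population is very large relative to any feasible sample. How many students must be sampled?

497

For 95% confidence, z = 1.960.
With p = 0.5, p(1−p) = 0.25.
n = z²·p(1−p)/E² = 1.960² × 0.2500 / 0.044² = 3.8416 × 0.2500 / 0.001936 ≈ 496.07.
Rounding up gives n = 497.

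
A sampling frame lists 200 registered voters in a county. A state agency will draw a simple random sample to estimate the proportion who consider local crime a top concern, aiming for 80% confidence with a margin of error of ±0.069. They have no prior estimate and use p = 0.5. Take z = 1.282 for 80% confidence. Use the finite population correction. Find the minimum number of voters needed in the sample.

Unadjusted: n₀ = 1.282² × 0.50 × 0.50 / 0.069² ≈ 86.30, so n₀ = 87.
Finite population correction with N = 200: n = n₀ / (1 + (n₀−1)/N) = 87 / (1 + 86/200) = 87 / 1.4300 ≈ 60.84.
Rounding up, n = 61.

61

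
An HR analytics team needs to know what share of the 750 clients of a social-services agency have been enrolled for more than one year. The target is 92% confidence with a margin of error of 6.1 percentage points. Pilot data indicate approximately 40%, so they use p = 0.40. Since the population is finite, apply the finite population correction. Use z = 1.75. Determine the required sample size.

Unadjusted: n₀ = 1.75² × 0.40 × 0.60 / 0.061² ≈ 197.53, so n₀ = 198.
Finite population correction with N = 750: n = n₀ / (1 + (n₀−1)/N) = 198 / (1 + 197/750) = 198 / 1.2627 ≈ 156.81.
Rounding up, n = 157.

157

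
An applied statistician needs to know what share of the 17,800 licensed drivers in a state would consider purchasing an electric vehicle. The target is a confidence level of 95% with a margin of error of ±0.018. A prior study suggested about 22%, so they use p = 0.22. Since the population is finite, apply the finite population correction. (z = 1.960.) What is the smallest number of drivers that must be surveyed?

1827

Unadjusted: n₀ = 1.960² × 0.22 × 0.78 / 0.018² ≈ 2034.63, so n₀ = 2035.
Finite population correction with N = 17,800: n = n₀ / (1 + (n₀−1)/N) = 2035 / (1 + 2034/17800) = 2035 / 1.1143 ≈ 1826.31.
Rounding up, n = 1827.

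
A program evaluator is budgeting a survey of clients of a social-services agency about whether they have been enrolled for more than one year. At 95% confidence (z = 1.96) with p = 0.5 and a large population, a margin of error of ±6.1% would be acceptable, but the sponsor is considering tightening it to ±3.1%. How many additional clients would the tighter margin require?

741

At ±6.1%: n = 1.96² × 0.2500 / 0.061² ≈ 258.10 → 259.
At ±3.1%: n = 1.96² × 0.2500 / 0.031² ≈ 999.38 → 1000.
Additional respondents: 1000 − 259 = 741.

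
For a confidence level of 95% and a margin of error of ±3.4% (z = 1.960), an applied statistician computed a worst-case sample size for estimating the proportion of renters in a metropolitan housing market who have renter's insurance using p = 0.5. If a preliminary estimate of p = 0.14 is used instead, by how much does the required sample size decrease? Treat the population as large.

430

Conservative (p = 0.5): n = 1.960² × 0.25 / 0.034² ≈ 830.80 → 831.
Using p = 0.14: p(1−p) = 0.1204, so n = 1.960² × 0.1204 / 0.034² ≈ 400.11 → 401.
Reduction: 831 − 401 = 430.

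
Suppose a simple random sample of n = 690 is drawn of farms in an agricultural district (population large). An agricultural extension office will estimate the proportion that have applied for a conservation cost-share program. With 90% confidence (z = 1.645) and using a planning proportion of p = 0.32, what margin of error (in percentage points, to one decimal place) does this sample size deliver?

SE(p̂) = √[p(1−p)/n] = √[0.2176/690] = 0.01776.
E = z × SE = 1.645 × 0.01776 = 0.02921, or 2.9 percentage points.

2.9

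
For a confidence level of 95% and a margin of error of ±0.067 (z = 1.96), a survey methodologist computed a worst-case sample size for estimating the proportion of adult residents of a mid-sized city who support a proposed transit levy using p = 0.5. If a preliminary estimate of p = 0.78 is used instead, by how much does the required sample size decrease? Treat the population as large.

67

Conservative (p = 0.5): n = 1.96² × 0.25 / 0.067² ≈ 213.95 → 214.
Using p = 0.78: p(1−p) = 0.1716, so n = 1.96² × 0.1716 / 0.067² ≈ 146.85 → 147.
Reduction: 214 − 147 = 67.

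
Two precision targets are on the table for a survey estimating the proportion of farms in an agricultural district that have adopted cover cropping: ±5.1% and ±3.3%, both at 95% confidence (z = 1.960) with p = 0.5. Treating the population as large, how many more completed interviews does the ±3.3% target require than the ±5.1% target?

At ±5.1%: n = 1.960² × 0.2500 / 0.051² ≈ 369.24 → 370.
At ±3.3%: n = 1.960² × 0.2500 / 0.033² ≈ 881.91 → 882.
Additional respondents: 882 − 370 = 512.

512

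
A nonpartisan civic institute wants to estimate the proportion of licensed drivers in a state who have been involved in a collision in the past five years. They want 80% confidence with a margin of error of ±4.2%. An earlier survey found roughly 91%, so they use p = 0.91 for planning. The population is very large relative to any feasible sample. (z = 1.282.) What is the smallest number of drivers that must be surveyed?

77

With p = 0.91, p(1−p) = 0.0819.
n = z²·p(1−p)/E² = 1.282² × 0.0819 / 0.042² = 1.6435 × 0.0819 / 0.001764 ≈ 76.31.
Rounding up gives n = 77.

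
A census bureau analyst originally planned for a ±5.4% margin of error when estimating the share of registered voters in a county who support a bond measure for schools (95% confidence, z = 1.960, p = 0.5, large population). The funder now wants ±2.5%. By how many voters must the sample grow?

1207

At ±5.4%: n = 1.960² × 0.2500 / 0.054² ≈ 329.36 → 330.
At ±2.5%: n = 1.960² × 0.2500 / 0.025² ≈ 1536.64 → 1537.
Additional respondents: 1537 − 330 = 1207.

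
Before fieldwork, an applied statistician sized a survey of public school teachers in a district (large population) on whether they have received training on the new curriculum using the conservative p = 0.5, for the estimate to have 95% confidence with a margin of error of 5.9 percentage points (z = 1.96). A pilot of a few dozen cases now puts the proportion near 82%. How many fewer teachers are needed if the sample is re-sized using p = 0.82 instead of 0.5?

113

Conservative (p = 0.5): n = 1.96² × 0.25 / 0.059² ≈ 275.90 → 276.
Using p = 0.82: p(1−p) = 0.1476, so n = 1.96² × 0.1476 / 0.059² ≈ 162.89 → 163.
Reduction: 276 − 163 = 113.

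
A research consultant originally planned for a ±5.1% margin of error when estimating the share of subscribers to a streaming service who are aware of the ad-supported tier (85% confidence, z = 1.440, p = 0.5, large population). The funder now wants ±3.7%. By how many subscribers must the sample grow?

179

At ±5.1%: n = 1.440² × 0.2500 / 0.051² ≈ 199.31 → 200.
At ±3.7%: n = 1.440² × 0.2500 / 0.037² ≈ 378.67 → 379.
Additional respondents: 379 − 200 = 179.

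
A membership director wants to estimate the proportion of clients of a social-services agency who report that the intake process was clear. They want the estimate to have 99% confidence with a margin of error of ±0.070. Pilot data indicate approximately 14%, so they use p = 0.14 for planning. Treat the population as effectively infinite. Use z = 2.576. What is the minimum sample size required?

With p = 0.14, p(1−p) = 0.1204.
n = z²·p(1−p)/E² = 2.576² × 0.1204 / 0.070² = 6.6358 × 0.1204 / 0.004900 ≈ 163.05.
Rounding up gives n = 164.

164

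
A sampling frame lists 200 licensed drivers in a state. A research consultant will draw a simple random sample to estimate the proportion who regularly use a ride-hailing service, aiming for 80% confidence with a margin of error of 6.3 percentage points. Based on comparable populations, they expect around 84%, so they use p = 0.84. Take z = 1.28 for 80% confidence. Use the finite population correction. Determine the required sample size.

Unadjusted: n₀ = 1.28² × 0.84 × 0.16 / 0.063² ≈ 55.48, so n₀ = 56.
Finite population correction with N = 200: n = n₀ / (1 + (n₀−1)/N) = 56 / (1 + 55/200) = 56 / 1.2750 ≈ 43.92.
Rounding up, n = 44.

44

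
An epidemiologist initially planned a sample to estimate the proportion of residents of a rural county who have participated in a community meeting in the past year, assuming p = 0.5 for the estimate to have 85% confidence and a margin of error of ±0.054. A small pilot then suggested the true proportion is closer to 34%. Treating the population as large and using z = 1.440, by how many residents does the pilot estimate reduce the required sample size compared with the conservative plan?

Conservative (p = 0.5): n = 1.440² × 0.25 / 0.054² ≈ 177.78 → 178.
Using p = 0.34: p(1−p) = 0.2244, so n = 1.440² × 0.2244 / 0.054² ≈ 159.57 → 160.
Reduction: 178 − 160 = 18.

18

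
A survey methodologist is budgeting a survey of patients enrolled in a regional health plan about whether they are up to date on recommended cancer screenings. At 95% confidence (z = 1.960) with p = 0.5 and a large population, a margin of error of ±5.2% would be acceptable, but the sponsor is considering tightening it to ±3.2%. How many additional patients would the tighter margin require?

At ±5.2%: n = 1.960² × 0.2500 / 0.052² ≈ 355.18 → 356.
At ±3.2%: n = 1.960² × 0.2500 / 0.032² ≈ 937.89 → 938.
Additional respondents: 938 − 356 = 582.

582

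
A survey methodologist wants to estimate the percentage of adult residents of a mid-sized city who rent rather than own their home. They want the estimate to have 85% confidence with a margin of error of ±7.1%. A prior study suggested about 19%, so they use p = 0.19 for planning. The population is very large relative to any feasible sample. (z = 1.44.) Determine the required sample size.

64

With p = 0.19, p(1−p) = 0.1539.
n = z²·p(1−p)/E² = 1.44² × 0.1539 / 0.071² = 2.0736 × 0.1539 / 0.005041 ≈ 63.31.
Rounding up gives n = 64.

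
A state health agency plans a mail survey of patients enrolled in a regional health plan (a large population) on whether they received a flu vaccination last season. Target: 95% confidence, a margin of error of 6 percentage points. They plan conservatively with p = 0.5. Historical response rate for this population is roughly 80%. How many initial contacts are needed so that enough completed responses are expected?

For 95% confidence, z = 1.96.
Completed interviews needed: n₀ = 1.96² × 0.2500 / 0.060² ≈ 266.78 → 267.
At an 80% response rate, contacts needed = 267 / 0.80 ≈ 333.75 → 334.

334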